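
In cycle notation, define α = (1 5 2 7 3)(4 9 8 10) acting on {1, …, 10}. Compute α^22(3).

3 lies in the 5-cycle (1 5 2 7 3).
Powers repeat with period 5 on this cycle, and 22 mod 5 = 2, so α^22(3) = α^2(3).
Advancing 2 steps from 3: 3 → 1 → 5.

5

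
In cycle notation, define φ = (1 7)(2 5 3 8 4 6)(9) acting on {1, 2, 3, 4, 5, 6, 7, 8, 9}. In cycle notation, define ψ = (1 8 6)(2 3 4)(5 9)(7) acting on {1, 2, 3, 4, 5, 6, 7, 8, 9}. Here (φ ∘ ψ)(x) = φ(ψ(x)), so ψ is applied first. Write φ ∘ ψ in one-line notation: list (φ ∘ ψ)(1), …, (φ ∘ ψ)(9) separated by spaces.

4 8 6 5 9 7 1 2 3

(φ ∘ ψ)(x) = φ(ψ(x)). Computing each image: φ(ψ(1)) = φ(8) = 4, φ(ψ(2)) = φ(3) = 8, φ(ψ(3)) = φ(4) = 6, φ(ψ(4)) = φ(2) = 5, φ(ψ(5)) = φ(9) = 9, φ(ψ(6)) = φ(1) = 7, φ(ψ(7)) = φ(7) = 1, φ(ψ(8)) = φ(6) = 2, φ(ψ(9)) = φ(5) = 3.
Hence φ ∘ ψ = [4 8 6 5 9 7 1 2 3].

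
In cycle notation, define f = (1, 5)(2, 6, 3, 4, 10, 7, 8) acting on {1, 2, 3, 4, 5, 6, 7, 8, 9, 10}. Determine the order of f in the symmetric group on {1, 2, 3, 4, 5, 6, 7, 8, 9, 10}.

14

The cycle type of f is (7, 2, 1).
Since disjoint cycles commute, ord(f) = lcm(7, 2) = 14.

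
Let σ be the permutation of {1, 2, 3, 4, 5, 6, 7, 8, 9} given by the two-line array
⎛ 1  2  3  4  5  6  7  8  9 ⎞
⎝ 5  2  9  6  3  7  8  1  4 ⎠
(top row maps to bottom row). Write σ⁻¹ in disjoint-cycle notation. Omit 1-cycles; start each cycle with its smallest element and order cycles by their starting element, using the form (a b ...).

(1 8 7 6 4 9 3 5)

The cycle decomposition of σ is (1 5 3 9 4 6 7 8).
The inverse reverses every cycle; in canonical form, σ⁻¹ = (1 8 7 6 4 9 3 5).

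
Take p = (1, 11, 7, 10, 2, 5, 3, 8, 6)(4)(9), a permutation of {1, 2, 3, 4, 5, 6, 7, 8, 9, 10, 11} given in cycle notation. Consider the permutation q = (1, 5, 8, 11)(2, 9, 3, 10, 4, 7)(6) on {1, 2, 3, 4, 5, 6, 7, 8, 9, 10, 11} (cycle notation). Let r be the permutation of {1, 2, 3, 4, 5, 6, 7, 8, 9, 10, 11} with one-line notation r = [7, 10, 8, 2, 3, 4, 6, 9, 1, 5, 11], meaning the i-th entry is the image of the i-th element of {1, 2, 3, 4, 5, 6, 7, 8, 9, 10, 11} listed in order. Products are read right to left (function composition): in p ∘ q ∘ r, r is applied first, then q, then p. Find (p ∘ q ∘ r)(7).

1

Apply the permutations in order: r(7) = 6, then q(6) = 6, then p(6) = 1. So (p ∘ q ∘ r)(7) = 1.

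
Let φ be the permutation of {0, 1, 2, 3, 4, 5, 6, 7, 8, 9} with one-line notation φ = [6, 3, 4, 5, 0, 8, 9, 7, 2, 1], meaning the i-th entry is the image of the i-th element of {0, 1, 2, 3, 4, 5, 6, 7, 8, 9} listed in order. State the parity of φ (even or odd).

even

In disjoint-cycle form the cycle lengths are 9, 1.
A cycle is odd iff its length is even; φ has 0 even-length cycles, so sgn(φ) = (−1)^0 and φ is even.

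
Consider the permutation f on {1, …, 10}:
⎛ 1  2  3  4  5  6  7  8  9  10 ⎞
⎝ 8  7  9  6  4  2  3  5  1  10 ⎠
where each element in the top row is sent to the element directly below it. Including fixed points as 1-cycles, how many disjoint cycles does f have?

2

The cycle decomposition is (1, 8, 5, 4, 6, 2, 7, 3, 9)(10), which has 2 cycles (counting 1-cycles).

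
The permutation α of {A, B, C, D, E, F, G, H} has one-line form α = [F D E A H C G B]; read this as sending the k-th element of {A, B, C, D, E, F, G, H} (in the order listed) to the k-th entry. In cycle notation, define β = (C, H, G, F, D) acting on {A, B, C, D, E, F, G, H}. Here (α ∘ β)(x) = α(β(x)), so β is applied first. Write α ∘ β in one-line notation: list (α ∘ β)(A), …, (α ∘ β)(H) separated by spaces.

For each element, apply β then α: A → A → F; B → B → D; C → H → B; D → C → E; E → E → H; F → D → A; G → F → C; H → G → G.
Collecting the images, α ∘ β = [F D B E H A C G].

F D B E H A C G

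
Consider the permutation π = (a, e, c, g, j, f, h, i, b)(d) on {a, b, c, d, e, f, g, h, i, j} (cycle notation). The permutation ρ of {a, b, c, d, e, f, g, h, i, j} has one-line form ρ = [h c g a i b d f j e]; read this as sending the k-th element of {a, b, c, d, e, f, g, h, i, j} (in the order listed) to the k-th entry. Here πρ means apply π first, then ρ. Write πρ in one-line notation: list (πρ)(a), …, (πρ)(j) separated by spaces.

For each element, apply π then ρ: a → e → i; b → a → h; c → g → d; d → d → a; e → c → g; f → h → f; g → j → e; h → i → j; i → b → c; j → f → b.
Collecting the images, πρ = [i h d a g f e j c b].

i h d a g f e j c b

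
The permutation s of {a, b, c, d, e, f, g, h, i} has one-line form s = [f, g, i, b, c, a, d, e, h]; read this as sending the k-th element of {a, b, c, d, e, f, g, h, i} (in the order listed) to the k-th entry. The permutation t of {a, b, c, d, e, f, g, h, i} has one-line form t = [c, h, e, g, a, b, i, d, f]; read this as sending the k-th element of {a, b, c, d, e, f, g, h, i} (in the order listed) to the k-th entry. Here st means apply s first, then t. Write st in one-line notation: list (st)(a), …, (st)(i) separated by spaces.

b i f h e c g a d

Chase each element through s then t: a → f → b; b → g → i; c → i → f; d → b → h; e → c → e; f → a → c; g → d → g; h → e → a; i → h → d.
So st in one-line form is b i f h e c g a d.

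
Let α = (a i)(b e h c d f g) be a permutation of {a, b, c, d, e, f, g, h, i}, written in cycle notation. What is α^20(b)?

g

b lies in the 7-cycle (b e h c d f g).
Since the cycle has length 7, α^20 acts on it the same as α^6 (20 mod 7 = 6).
Advancing 6 steps from b: b → e → h → c → d → f → g.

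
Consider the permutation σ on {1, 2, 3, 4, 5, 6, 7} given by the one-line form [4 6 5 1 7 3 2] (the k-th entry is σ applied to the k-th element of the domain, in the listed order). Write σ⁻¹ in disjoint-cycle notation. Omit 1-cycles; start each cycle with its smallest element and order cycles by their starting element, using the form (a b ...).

First write σ in disjoint cycles: (1 4)(2 6 3 5 7).
Reversing each cycle (and rotating so the smallest element leads) gives σ⁻¹ = (1 4)(2 7 5 3 6).

(1 4)(2 7 5 3 6)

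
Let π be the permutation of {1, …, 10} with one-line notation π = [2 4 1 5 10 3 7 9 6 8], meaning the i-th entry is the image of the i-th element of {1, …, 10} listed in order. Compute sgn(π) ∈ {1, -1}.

1

In disjoint-cycle form the cycle lengths are 9, 1.
A cycle of length ℓ contributes ℓ−1 transpositions, so π is a product of 8 transpositions — even.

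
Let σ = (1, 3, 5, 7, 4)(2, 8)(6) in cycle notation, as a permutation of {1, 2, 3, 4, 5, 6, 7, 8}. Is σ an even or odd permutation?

The cycle lengths are 5, 2, 1.
A cycle of length ℓ contributes ℓ−1 transpositions, so σ is a product of 4 + 1 = 5 transpositions — odd.

odd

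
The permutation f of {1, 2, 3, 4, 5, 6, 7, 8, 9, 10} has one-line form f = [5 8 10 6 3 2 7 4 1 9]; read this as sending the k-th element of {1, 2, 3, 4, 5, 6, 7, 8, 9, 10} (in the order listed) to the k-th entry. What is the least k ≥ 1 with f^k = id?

20

Writing f as disjoint cycles, the cycle lengths are 5, 4, 1.
The order is lcm(5, 4) = 20.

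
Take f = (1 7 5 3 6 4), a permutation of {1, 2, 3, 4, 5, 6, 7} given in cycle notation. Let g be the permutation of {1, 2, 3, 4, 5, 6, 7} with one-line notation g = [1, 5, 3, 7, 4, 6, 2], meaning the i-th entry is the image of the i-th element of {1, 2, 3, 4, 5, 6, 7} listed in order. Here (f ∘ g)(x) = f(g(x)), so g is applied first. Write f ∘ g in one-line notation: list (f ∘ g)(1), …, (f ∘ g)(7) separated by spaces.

Chase each element through g then f: 1 → 1 → 7; 2 → 5 → 3; 3 → 3 → 6; 4 → 7 → 5; 5 → 4 → 1; 6 → 6 → 4; 7 → 2 → 2.
So f ∘ g in one-line form is 7 3 6 5 1 4 2.

7 3 6 5 1 4 2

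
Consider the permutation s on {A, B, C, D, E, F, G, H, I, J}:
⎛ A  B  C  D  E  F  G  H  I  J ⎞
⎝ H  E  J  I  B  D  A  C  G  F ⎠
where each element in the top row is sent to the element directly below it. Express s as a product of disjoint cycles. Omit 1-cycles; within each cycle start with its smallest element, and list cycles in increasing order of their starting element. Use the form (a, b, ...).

Start at A and follow images: A → H → C → J → F → D → I → G → A, giving the cycle (A, H, C, J, F, D, I, G).
Repeating from the next unused element and collecting all non-trivial cycles gives (A, H, C, J, F, D, I, G)(B, E).

(A, H, C, J, F, D, I, G)(B, E)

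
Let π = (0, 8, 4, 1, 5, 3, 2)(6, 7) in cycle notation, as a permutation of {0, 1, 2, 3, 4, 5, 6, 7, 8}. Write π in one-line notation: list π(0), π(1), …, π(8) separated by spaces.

Each element maps to the next entry in its cycle (wrapping to the front): 0↦8, 1↦5, 2↦0, 3↦2, 4↦1, 5↦3, 6↦7, 7↦6, 8↦4.
So the one-line form is 8 5 0 2 1 3 7 6 4.

8 5 0 2 1 3 7 6 4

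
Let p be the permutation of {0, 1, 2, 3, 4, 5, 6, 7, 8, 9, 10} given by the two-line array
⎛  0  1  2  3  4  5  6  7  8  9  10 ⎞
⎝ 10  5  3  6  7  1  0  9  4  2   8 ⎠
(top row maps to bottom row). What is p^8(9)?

7

Tracing 9 → 2 → … returns to 9 after 9 steps, so 9 lies in a 9-cycle (0, 10, 8, 4, 7, 9, 2, 3, 6).
Stepping 8 places around the cycle: 9 → 2 → 3 → 6 → 0 → 10 → 8 → 4 → 7.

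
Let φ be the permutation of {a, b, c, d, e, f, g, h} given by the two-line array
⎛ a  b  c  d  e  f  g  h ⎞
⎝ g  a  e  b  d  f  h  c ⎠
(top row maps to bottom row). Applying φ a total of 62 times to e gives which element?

c

Tracing e → d → … returns to e after 7 steps, so e lies in a 7-cycle (a g h c e d b).
Since the cycle has length 7, φ^62 acts on it the same as φ^6 (62 mod 7 = 6).
Advancing 6 steps from e: e → d → b → a → g → h → c.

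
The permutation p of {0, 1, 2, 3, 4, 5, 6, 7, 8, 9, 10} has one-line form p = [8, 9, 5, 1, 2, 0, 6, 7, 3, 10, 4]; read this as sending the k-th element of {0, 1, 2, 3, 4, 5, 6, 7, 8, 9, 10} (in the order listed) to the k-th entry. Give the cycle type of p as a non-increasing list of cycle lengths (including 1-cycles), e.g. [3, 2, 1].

The disjoint cycles are (0 8 3 1 9 10 4 2 5)(6)(7), with lengths 9, 1, 1 in non-increasing order.

[9, 1, 1]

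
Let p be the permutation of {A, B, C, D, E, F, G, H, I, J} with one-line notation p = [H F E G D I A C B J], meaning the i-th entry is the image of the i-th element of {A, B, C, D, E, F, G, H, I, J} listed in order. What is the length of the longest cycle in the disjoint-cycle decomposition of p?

6

Decomposing into disjoint cycles gives (A, H, C, E, D, G)(B, F, I); the longest has length 6.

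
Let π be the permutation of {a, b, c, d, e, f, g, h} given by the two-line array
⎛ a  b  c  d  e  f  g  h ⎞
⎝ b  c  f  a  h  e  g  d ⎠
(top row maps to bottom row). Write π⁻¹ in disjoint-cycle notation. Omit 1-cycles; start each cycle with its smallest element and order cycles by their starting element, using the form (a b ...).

The cycle decomposition of π is (a b c f e h d).
Reversing each cycle (and rotating so the smallest element leads) gives π⁻¹ = (a d h e f c b).

(a d h e f c b)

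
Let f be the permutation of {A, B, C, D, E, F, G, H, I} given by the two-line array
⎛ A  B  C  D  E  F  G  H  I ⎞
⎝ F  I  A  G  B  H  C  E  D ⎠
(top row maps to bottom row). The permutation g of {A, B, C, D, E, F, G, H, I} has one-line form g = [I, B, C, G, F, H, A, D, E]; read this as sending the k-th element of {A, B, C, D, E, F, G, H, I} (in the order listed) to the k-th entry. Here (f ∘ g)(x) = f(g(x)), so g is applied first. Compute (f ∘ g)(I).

(f ∘ g)(I) = f(g(I)). g(I) = E, then f(E) = B. So (f ∘ g)(I) = B.

B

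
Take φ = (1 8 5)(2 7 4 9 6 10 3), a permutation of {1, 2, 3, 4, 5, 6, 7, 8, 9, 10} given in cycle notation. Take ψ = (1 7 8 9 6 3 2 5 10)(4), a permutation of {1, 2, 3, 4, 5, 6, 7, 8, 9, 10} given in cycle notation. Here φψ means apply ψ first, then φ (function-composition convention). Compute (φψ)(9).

10

(φψ)(9) = φ(ψ(9)). ψ(9) = 6, then φ(6) = 10. So (φψ)(9) = 10.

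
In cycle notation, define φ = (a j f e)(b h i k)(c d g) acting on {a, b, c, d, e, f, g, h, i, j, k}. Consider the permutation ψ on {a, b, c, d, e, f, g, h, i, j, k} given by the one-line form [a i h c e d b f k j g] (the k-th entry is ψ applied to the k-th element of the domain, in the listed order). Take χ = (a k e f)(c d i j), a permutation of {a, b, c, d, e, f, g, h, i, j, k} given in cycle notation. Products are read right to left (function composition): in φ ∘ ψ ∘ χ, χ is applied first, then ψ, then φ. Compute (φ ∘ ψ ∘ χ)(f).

j

Apply the permutations in order: χ(f) = a, then ψ(a) = a, then φ(a) = j. So (φ ∘ ψ ∘ χ)(f) = j.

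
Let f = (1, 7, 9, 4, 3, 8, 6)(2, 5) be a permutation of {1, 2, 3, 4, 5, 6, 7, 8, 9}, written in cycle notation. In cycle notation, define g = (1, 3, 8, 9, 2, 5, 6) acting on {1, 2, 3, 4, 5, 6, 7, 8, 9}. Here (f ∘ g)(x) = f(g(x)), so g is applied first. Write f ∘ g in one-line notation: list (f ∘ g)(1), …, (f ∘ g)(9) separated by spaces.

(f ∘ g)(x) = f(g(x)). Computing each image: f(g(1)) = f(3) = 8, f(g(2)) = f(5) = 2, f(g(3)) = f(8) = 6, f(g(4)) = f(4) = 3, f(g(5)) = f(6) = 1, f(g(6)) = f(1) = 7, f(g(7)) = f(7) = 9, f(g(8)) = f(9) = 4, f(g(9)) = f(2) = 5.
Hence f ∘ g = [8 2 6 3 1 7 9 4 5].

8 2 6 3 1 7 9 4 5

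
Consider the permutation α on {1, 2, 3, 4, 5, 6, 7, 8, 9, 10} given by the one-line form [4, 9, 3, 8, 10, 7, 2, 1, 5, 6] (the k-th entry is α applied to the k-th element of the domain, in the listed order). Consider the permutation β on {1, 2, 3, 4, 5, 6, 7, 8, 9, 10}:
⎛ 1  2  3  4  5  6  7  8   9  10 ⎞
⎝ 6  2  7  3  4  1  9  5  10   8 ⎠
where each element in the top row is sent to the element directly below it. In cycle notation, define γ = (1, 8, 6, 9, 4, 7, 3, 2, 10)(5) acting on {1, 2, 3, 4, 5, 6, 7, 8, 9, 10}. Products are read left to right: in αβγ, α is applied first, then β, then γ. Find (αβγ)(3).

Apply the permutations in order: α(3) = 3, then β(3) = 7, then γ(7) = 3. So (αβγ)(3) = 3.

3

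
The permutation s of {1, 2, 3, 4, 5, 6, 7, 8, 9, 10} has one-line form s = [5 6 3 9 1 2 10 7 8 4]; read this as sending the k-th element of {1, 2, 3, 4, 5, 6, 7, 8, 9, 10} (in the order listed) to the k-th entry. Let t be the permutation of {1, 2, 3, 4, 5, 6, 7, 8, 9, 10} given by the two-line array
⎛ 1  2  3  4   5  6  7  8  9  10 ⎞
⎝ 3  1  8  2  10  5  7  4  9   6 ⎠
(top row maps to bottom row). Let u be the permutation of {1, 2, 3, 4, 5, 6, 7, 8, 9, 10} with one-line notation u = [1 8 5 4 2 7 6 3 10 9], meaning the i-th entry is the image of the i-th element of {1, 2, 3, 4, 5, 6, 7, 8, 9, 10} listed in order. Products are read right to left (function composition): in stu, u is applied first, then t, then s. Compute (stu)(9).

Chase 9: u(9) = 10; t(10) = 6; s(6) = 2. Hence (stu)(9) = 2.

2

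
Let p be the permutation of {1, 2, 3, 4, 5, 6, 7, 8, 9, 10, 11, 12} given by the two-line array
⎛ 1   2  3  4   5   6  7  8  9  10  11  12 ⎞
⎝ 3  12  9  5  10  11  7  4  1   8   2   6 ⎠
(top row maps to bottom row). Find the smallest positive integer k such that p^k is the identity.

12

The disjoint-cycle form of p has cycle lengths 4, 4, 3, 1.
Since disjoint cycles commute, ord(p) = lcm(4, 4, 3) = 12.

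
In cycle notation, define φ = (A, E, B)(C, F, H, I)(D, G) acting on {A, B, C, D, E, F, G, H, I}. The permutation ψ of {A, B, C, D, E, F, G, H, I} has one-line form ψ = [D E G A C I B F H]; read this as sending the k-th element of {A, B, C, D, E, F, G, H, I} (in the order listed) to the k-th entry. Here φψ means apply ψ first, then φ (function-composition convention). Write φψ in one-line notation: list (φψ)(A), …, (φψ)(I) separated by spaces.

G B D E F C A H I

Chase each element through ψ then φ: A → D → G; B → E → B; C → G → D; D → A → E; E → C → F; F → I → C; G → B → A; H → F → H; I → H → I.
Collecting the images, φψ = [G B D E F C A H I].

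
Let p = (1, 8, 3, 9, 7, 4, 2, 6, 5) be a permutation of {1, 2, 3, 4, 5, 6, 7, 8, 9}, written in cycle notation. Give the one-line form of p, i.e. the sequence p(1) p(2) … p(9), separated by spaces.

Each element maps to the next entry in its cycle (wrapping to the front): 1→8, 2→6, 3→9, 4→2, 5→1, 6→5, 7→4, 8→3, 9→7.
Listing these in domain order gives 8 6 9 2 1 5 4 3 7.

8 6 9 2 1 5 4 3 7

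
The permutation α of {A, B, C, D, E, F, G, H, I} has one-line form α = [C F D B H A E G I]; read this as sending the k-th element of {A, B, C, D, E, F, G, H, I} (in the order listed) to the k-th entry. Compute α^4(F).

B

Tracing F → A → … returns to F after 5 steps, so F lies in a 5-cycle (A, C, D, B, F).
Stepping 4 places around the cycle: F → A → C → D → B.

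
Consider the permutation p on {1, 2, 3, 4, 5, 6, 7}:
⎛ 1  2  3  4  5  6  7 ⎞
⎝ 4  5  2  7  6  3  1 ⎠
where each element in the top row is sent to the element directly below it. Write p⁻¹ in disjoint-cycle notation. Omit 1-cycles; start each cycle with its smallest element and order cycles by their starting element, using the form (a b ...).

(1 7 4)(2 3 6 5)

The cycle decomposition of p is (1 4 7)(2 5 6 3).
The inverse reverses every cycle; in canonical form, p⁻¹ = (1 7 4)(2 3 6 5).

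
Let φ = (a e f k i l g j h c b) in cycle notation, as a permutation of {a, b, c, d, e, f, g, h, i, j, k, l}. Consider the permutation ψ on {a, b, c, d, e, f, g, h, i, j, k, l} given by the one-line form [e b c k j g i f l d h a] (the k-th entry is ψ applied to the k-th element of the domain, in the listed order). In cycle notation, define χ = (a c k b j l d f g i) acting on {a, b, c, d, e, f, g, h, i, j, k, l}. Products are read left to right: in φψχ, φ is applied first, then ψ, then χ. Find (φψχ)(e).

(φψχ)(e) = χ(ψ(φ(e))). φ(e) = f, then ψ(f) = g, then χ(g) = i, so the result is i.

i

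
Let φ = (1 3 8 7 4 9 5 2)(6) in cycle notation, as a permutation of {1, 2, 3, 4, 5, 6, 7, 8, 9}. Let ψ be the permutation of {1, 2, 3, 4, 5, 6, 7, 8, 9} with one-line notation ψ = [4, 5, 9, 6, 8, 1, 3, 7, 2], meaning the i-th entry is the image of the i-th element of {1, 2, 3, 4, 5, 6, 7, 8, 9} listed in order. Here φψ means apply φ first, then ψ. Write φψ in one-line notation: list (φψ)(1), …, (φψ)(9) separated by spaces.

9 4 7 2 5 1 6 3 8

For each element, apply φ then ψ: 1 → 3 → 9; 2 → 1 → 4; 3 → 8 → 7; 4 → 9 → 2; 5 → 2 → 5; 6 → 6 → 1; 7 → 4 → 6; 8 → 7 → 3; 9 → 5 → 8.
Collecting the images, φψ = [9 4 7 2 5 1 6 3 8].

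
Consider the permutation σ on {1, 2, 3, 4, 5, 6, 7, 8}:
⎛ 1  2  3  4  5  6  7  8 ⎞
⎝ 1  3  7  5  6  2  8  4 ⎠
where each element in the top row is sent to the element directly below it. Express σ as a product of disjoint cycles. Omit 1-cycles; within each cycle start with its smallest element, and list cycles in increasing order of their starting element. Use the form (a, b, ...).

From 2: 2 → 3 → 7 → 8 → 4 → 5 → 6 → 2, closing the cycle (2, 3, 7, 8, 4, 5, 6).
Continuing from each remaining unvisited element yields (2, 3, 7, 8, 4, 5, 6).

(2, 3, 7, 8, 4, 5, 6)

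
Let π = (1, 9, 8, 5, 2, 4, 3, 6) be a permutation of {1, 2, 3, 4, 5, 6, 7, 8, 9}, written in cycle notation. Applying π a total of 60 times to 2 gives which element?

2 lies in the 8-cycle (1, 9, 8, 5, 2, 4, 3, 6).
Since the cycle has length 8, π^60 acts on it the same as π^4 (60 mod 8 = 4).
Stepping 4 places around the cycle: 2 → 4 → 3 → 6 → 1.

1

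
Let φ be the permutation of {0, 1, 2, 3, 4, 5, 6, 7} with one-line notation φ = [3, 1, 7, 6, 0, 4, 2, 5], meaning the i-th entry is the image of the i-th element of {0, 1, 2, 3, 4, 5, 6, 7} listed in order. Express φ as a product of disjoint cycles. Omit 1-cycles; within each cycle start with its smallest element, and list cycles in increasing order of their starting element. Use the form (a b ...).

(0 3 6 2 7 5 4)

From 0: 0 → 3 → 6 → 2 → 7 → 5 → 4 → 0, closing the cycle (0 3 6 2 7 5 4).
Continuing from each remaining unvisited element yields (0 3 6 2 7 5 4).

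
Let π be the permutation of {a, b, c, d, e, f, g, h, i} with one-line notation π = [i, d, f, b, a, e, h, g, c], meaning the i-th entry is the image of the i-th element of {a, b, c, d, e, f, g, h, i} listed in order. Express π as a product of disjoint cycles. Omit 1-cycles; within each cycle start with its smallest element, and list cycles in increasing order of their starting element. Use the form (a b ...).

(a i c f e)(b d)(g h)

Start at a and follow images: a → i → c → f → e → a, giving the cycle (a i c f e).
Continuing from each remaining unvisited element yields (a i c f e)(b d)(g h).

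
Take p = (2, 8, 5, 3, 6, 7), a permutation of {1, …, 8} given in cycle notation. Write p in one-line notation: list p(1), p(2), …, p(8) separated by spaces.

Reading each image from the cycles: 1→1, 2→8, 3→6, 4→4, 5→3, 6→7, 7→2, 8→5.
Listing these in domain order gives 1 8 6 4 3 7 2 5.

1 8 6 4 3 7 2 5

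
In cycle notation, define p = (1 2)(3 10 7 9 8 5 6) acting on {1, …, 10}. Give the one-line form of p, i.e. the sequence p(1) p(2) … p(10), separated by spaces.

Reading each image from the cycles: 1→2, 2→1, 3→10, 4→4, 5→6, 6→3, 7→9, 8→5, 9→8, 10→7.
Listing these in domain order gives 2 1 10 4 6 3 9 5 8 7.

2 1 10 4 6 3 9 5 8 7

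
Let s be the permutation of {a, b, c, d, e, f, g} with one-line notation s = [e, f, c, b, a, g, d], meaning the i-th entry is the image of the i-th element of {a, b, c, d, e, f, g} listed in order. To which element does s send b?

b is element number 2 of the domain, and entry number 2 of the one-line form is f, so s(b) = f.

f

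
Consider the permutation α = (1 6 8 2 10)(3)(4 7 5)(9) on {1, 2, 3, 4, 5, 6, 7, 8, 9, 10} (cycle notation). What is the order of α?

15

The cycle type of α is (5, 3, 1, 1).
The order of α is the least common multiple of its cycle lengths: lcm(5, 3) = 15.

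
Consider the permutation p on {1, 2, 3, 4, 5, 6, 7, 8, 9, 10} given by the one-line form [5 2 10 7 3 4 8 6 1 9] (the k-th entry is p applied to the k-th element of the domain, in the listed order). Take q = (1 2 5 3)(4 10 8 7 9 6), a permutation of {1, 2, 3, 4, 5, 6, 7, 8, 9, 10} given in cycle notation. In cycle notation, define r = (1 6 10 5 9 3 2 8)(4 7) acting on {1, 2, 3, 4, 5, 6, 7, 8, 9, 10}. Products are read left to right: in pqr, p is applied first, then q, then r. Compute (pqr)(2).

Apply the permutations in order: p(2) = 2, then q(2) = 5, then r(5) = 9. So (pqr)(2) = 9.

9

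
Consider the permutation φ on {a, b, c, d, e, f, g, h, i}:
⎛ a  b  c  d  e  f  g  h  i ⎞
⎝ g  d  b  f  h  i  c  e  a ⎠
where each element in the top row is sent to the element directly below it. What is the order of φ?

The disjoint-cycle form of φ has cycle lengths 7, 2.
Since disjoint cycles commute, ord(φ) = lcm(7, 2) = 14.

14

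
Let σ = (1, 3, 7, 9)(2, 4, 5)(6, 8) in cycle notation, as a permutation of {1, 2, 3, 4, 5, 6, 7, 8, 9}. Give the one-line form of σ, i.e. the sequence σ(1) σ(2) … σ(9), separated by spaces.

Reading each image from the cycles: 1→3, 2→4, 3→7, 4→5, 5→2, 6→8, 7→9, 8→6, 9→1.
Listing these in domain order gives 3 4 7 5 2 8 9 6 1.

3 4 7 5 2 8 9 6 1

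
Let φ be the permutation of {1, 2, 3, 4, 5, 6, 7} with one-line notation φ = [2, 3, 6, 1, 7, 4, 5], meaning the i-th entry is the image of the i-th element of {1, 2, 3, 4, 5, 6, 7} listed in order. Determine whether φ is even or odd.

In disjoint-cycle form the cycle lengths are 5, 2.
A cycle is odd iff its length is even; φ has 1 even-length cycle, so sgn(φ) = (−1)^1 and φ is odd.

odd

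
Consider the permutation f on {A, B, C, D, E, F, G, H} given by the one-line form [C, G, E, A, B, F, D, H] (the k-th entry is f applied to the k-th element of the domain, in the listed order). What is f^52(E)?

A

Tracing E → B → … returns to E after 6 steps, so E lies in a 6-cycle (A C E B G D).
On a 6-cycle, f^6 is the identity, so f^52 = f^4 there (52 ≡ 4 mod 6).
Stepping 4 places around the cycle: E → B → G → D → A.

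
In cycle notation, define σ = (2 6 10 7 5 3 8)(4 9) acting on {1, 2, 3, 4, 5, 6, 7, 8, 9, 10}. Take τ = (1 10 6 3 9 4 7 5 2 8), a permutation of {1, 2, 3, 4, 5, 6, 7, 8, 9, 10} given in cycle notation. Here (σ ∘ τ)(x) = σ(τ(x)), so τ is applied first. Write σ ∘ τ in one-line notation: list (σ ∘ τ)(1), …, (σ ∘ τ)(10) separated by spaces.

7 2 4 5 6 8 3 1 9 10

(σ ∘ τ)(x) = σ(τ(x)). Computing each image: σ(τ(1)) = σ(10) = 7, σ(τ(2)) = σ(8) = 2, σ(τ(3)) = σ(9) = 4, σ(τ(4)) = σ(7) = 5, σ(τ(5)) = σ(2) = 6, σ(τ(6)) = σ(3) = 8, σ(τ(7)) = σ(5) = 3, σ(τ(8)) = σ(1) = 1, σ(τ(9)) = σ(4) = 9, σ(τ(10)) = σ(6) = 10.
Hence σ ∘ τ = [7 2 4 5 6 8 3 1 9 10].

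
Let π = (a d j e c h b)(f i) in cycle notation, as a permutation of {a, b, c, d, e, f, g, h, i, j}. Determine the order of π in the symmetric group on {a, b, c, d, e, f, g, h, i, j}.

14

The disjoint cycles have lengths 7, 2, 1.
The order is lcm(7, 2) = 14.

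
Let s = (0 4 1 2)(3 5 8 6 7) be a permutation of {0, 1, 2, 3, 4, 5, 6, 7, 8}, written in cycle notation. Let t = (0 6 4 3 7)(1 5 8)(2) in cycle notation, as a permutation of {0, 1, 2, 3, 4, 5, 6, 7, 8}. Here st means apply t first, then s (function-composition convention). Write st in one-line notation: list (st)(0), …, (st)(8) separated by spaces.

(st)(x) = s(t(x)). Computing each image: s(t(0)) = s(6) = 7, s(t(1)) = s(5) = 8, s(t(2)) = s(2) = 0, s(t(3)) = s(7) = 3, s(t(4)) = s(3) = 5, s(t(5)) = s(8) = 6, s(t(6)) = s(4) = 1, s(t(7)) = s(0) = 4, s(t(8)) = s(1) = 2.
Hence st = [7 8 0 3 5 6 1 4 2].

7 8 0 3 5 6 1 4 2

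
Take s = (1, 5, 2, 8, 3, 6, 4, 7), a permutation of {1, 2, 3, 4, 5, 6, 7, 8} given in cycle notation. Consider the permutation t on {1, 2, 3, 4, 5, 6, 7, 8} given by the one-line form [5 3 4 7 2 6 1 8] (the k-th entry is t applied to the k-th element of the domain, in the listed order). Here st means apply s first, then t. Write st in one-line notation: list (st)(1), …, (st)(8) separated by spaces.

2 8 6 1 3 7 5 4

For each element, apply s then t: 1 → 5 → 2; 2 → 8 → 8; 3 → 6 → 6; 4 → 7 → 1; 5 → 2 → 3; 6 → 4 → 7; 7 → 1 → 5; 8 → 3 → 4.
So st in one-line form is 2 8 6 1 3 7 5 4.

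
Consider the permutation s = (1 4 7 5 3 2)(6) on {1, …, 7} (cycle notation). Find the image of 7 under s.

5

7 appears in (1 4 7 5 3 2); the next entry (wrapping around) is 5.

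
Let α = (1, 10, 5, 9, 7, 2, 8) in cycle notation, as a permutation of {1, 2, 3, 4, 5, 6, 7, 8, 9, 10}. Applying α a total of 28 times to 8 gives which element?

8 lies in the 7-cycle (1, 10, 5, 9, 7, 2, 8).
Powers repeat with period 7 on this cycle, and 28 mod 7 = 0, so α^28(8) = α^0(8).
So α^28(8) = 8.

8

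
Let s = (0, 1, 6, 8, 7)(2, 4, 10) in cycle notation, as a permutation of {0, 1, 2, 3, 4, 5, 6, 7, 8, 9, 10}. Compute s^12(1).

1 lies in the 5-cycle (0, 1, 6, 8, 7).
On a 5-cycle, s^5 is the identity, so s^12 = s^2 there (12 ≡ 2 mod 5).
Advancing 2 steps from 1: 1 → 6 → 8.

8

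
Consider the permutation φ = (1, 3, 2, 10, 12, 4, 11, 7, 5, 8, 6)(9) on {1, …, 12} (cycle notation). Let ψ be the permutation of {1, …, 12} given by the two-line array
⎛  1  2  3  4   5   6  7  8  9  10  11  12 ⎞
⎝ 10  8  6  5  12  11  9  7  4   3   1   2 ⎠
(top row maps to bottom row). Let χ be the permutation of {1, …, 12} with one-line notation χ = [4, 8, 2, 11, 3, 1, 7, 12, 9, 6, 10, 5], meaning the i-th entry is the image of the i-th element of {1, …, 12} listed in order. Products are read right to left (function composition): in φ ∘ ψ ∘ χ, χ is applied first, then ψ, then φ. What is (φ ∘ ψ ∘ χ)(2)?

5

(φ ∘ ψ ∘ χ)(2) = φ(ψ(χ(2))). χ(2) = 8, then ψ(8) = 7, then φ(7) = 5, so the result is 5.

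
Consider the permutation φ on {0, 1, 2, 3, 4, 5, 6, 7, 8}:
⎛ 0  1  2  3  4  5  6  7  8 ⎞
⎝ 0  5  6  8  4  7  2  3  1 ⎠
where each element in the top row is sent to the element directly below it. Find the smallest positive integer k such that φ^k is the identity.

10

Decomposing into disjoint cycles gives cycle lengths 5, 2, 1, 1.
The order of φ is the least common multiple of its cycle lengths: lcm(5, 2) = 10.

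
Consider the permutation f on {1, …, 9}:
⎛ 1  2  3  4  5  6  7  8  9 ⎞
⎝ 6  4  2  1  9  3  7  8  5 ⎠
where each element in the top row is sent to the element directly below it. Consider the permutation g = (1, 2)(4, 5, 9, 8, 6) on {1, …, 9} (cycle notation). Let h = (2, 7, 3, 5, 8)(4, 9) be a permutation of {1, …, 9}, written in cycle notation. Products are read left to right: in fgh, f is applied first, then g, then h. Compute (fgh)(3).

1

Chase 3: f(3) = 2; g(2) = 1; h(1) = 1. Hence (fgh)(3) = 1.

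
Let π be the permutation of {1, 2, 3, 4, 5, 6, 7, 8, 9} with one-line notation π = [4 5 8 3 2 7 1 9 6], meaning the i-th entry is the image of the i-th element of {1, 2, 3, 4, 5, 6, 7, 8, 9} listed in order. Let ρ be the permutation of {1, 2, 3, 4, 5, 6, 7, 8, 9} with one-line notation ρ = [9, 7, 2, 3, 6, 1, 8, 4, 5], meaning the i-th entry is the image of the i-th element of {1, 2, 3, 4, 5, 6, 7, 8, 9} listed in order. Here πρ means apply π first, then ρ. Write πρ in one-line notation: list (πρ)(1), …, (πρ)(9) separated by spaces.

3 6 4 2 7 8 9 5 1

For each element, apply π then ρ: 1 → 4 → 3; 2 → 5 → 6; 3 → 8 → 4; 4 → 3 → 2; 5 → 2 → 7; 6 → 7 → 8; 7 → 1 → 9; 8 → 9 → 5; 9 → 6 → 1.
So πρ in one-line form is 3 6 4 2 7 8 9 5 1.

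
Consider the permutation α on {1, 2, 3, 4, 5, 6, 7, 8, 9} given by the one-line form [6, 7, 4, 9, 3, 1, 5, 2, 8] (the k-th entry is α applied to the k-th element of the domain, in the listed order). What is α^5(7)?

Tracing 7 → 5 → … returns to 7 after 7 steps, so 7 lies in a 7-cycle (2 7 5 3 4 9 8).
Advancing 5 steps from 7: 7 → 5 → 3 → 4 → 9 → 8.

8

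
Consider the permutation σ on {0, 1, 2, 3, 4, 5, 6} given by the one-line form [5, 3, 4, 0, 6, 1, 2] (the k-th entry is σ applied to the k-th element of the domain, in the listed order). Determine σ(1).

3

1 is element number 2 of the domain, and entry number 2 of the one-line form is 3, so σ(1) = 3.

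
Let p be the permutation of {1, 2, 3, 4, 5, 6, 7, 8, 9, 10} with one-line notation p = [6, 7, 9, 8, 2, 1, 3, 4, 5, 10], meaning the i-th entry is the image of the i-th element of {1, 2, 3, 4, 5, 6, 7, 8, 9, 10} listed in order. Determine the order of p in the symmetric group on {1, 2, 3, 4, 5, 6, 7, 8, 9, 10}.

10

Writing p as disjoint cycles, the cycle lengths are 5, 2, 2, 1.
The order is lcm(5, 2, 2) = 10.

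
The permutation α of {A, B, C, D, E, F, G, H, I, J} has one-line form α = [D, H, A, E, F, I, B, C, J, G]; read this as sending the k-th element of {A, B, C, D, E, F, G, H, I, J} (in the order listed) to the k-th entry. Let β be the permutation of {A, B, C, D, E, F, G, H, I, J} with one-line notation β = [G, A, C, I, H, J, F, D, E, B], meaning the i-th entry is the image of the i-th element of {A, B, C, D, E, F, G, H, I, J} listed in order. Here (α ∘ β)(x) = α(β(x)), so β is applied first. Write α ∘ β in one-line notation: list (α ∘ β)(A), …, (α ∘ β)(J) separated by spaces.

B D A J C G I E F H

(α ∘ β)(x) = α(β(x)). Computing each image: α(β(A)) = α(G) = B, α(β(B)) = α(A) = D, α(β(C)) = α(C) = A, α(β(D)) = α(I) = J, α(β(E)) = α(H) = C, α(β(F)) = α(J) = G, α(β(G)) = α(F) = I, α(β(H)) = α(D) = E, α(β(I)) = α(E) = F, α(β(J)) = α(B) = H.
Hence α ∘ β = [B D A J C G I E F H].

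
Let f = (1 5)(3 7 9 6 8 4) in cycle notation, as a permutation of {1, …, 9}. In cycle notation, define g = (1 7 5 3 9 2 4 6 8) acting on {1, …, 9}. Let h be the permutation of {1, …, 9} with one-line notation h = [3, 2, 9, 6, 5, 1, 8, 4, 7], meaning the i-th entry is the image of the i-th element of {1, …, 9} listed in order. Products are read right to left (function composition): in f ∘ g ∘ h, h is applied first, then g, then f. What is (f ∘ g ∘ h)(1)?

Apply the permutations in order: h(1) = 3, then g(3) = 9, then f(9) = 6. So (f ∘ g ∘ h)(1) = 6.

6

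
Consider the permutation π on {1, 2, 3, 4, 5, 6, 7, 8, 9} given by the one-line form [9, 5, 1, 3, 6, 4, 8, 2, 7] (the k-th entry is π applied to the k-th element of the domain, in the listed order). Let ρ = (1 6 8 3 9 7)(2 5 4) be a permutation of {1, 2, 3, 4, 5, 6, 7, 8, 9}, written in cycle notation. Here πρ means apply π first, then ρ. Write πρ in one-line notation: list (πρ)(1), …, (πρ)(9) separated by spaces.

(πρ)(x) = ρ(π(x)). Computing each image: ρ(π(1)) = ρ(9) = 7, ρ(π(2)) = ρ(5) = 4, ρ(π(3)) = ρ(1) = 6, ρ(π(4)) = ρ(3) = 9, ρ(π(5)) = ρ(6) = 8, ρ(π(6)) = ρ(4) = 2, ρ(π(7)) = ρ(8) = 3, ρ(π(8)) = ρ(2) = 5, ρ(π(9)) = ρ(7) = 1.
Hence πρ = [7 4 6 9 8 2 3 5 1].

7 4 6 9 8 2 3 5 1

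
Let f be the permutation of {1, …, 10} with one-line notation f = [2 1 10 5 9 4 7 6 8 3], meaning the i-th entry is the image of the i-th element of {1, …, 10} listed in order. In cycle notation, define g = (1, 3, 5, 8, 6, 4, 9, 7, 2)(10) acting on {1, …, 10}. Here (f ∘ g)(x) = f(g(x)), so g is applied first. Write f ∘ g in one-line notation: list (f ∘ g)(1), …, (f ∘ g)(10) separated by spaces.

For each element, apply g then f: 1 → 3 → 10; 2 → 1 → 2; 3 → 5 → 9; 4 → 9 → 8; 5 → 8 → 6; 6 → 4 → 5; 7 → 2 → 1; 8 → 6 → 4; 9 → 7 → 7; 10 → 10 → 3.
So f ∘ g in one-line form is 10 2 9 8 6 5 1 4 7 3.

10 2 9 8 6 5 1 4 7 3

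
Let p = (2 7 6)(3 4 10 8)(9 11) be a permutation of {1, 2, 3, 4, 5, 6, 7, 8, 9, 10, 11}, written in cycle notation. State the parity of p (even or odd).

The cycle lengths are 4, 3, 2, 1, 1.
A cycle of length ℓ contributes ℓ−1 transpositions, so p is a product of 3 + 2 + 1 = 6 transpositions — even.

even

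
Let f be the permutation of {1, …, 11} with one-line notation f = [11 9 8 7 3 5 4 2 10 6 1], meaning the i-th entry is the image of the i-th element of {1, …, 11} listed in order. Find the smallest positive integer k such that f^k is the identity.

14

Writing f as disjoint cycles, the cycle lengths are 7, 2, 2.
The order is lcm(7, 2, 2) = 14.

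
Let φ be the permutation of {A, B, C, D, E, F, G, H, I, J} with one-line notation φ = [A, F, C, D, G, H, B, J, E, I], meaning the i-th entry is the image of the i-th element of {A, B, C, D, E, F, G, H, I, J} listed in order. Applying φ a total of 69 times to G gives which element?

E

Tracing G → B → … returns to G after 7 steps, so G lies in a 7-cycle (B, F, H, J, I, E, G).
On a 7-cycle, φ^7 is the identity, so φ^69 = φ^6 there (69 ≡ 6 mod 7).
Advancing 6 steps from G: G → B → F → H → J → I → E.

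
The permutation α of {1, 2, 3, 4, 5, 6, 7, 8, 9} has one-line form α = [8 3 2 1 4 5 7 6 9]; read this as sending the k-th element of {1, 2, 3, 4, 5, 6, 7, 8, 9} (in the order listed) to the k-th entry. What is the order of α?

10

Writing α as disjoint cycles, the cycle lengths are 5, 2, 1, 1.
Since disjoint cycles commute, ord(α) = lcm(5, 2) = 10.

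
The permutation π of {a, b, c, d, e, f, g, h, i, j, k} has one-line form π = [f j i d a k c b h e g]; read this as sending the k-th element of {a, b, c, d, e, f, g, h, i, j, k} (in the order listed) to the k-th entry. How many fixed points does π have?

The fixed points (elements with π(x) = x) are {d}, so there is 1.

1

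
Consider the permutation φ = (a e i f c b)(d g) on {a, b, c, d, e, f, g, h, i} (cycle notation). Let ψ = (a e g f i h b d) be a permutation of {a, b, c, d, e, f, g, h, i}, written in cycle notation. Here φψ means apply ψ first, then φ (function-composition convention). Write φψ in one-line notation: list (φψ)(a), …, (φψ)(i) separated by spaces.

i g b e d f c a h

(φψ)(x) = φ(ψ(x)). Computing each image: φ(ψ(a)) = φ(e) = i, φ(ψ(b)) = φ(d) = g, φ(ψ(c)) = φ(c) = b, φ(ψ(d)) = φ(a) = e, φ(ψ(e)) = φ(g) = d, φ(ψ(f)) = φ(i) = f, φ(ψ(g)) = φ(f) = c, φ(ψ(h)) = φ(b) = a, φ(ψ(i)) = φ(h) = h.
Hence φψ = [i g b e d f c a h].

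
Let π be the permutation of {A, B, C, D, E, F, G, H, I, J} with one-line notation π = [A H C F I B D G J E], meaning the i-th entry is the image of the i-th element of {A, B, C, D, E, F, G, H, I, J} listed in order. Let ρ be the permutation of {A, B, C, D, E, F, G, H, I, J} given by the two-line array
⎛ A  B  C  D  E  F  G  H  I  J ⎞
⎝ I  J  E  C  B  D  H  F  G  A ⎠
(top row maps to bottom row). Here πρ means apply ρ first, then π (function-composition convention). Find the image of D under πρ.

(πρ)(D) = π(ρ(D)). ρ(D) = C, then π(C) = C. So (πρ)(D) = C.

C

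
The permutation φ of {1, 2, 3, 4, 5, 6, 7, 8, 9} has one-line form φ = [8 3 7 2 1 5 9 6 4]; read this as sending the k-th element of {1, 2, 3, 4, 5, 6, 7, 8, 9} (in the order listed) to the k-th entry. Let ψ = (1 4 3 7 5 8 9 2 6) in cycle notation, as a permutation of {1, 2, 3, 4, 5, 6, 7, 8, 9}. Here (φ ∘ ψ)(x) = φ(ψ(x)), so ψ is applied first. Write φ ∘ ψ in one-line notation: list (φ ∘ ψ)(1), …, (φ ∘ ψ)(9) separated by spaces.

2 5 9 7 6 8 1 4 3

For each element, apply ψ then φ: 1 → 4 → 2; 2 → 6 → 5; 3 → 7 → 9; 4 → 3 → 7; 5 → 8 → 6; 6 → 1 → 8; 7 → 5 → 1; 8 → 9 → 4; 9 → 2 → 3.
Collecting the images, φ ∘ ψ = [2 5 9 7 6 8 1 4 3].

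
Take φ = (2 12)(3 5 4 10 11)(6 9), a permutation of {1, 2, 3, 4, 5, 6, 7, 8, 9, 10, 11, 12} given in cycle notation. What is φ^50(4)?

4 lies in the 5-cycle (3 5 4 10 11).
Powers repeat with period 5 on this cycle, and 50 mod 5 = 0, so φ^50(4) = φ^0(4).
So φ^50(4) = 4.

4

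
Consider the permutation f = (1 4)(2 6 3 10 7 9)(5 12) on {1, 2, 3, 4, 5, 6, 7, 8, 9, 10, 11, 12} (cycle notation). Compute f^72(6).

6

6 lies in the 6-cycle (2 6 3 10 7 9).
Powers repeat with period 6 on this cycle, and 72 mod 6 = 0, so f^72(6) = f^0(6).
So f^72(6) = 6.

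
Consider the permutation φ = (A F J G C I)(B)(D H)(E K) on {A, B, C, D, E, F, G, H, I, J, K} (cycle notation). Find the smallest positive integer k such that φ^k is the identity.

6

The disjoint cycles have lengths 6, 2, 2, 1.
Since disjoint cycles commute, ord(φ) = lcm(6, 2, 2) = 6.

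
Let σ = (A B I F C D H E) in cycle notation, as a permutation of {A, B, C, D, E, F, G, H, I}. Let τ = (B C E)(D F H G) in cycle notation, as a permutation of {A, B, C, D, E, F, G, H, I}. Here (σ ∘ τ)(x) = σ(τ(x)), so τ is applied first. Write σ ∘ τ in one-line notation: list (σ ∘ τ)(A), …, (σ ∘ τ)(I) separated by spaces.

For each element, apply τ then σ: A → A → B; B → C → D; C → E → A; D → F → C; E → B → I; F → H → E; G → D → H; H → G → G; I → I → F.
Collecting the images, σ ∘ τ = [B D A C I E H G F].

B D A C I E H G F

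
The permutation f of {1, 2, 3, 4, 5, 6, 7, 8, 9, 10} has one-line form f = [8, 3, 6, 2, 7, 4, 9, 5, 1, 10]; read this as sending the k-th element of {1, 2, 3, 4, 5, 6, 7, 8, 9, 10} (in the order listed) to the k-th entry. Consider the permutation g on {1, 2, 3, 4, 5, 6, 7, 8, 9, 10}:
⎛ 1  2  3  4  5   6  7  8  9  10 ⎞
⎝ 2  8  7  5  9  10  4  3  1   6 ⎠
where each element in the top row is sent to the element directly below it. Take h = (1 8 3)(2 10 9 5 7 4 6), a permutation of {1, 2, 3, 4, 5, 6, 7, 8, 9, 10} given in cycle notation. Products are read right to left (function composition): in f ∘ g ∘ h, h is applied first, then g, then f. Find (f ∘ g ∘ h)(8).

9

Chase 8: h(8) = 3; g(3) = 7; f(7) = 9. Hence (f ∘ g ∘ h)(8) = 9.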